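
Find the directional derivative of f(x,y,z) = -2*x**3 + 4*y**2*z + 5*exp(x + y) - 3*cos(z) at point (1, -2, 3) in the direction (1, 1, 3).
sqrt(11)*(-6*E + 9*E*sin(3) + 10)*exp(-1)/11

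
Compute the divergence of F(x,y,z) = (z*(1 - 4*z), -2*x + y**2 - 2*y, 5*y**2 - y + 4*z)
2*y + 2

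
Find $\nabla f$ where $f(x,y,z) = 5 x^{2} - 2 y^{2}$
(10*x, -4*y, 0)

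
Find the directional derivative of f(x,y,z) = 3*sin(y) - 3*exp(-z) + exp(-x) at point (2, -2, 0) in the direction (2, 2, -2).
sqrt(3)*(3*(-1 + cos(2))*exp(2) - 1)*exp(-2)/3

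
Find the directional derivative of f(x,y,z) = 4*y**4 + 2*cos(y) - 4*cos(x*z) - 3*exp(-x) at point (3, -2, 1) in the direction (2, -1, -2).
2*(3 + (-8*sin(3) - sin(2) + 64)*exp(3))*exp(-3)/3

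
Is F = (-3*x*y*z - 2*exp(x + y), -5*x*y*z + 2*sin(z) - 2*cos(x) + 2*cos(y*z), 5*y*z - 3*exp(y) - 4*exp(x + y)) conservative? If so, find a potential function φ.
No, ∇×F = (5*x*y + 2*y*sin(y*z) + 5*z - 3*exp(y) - 4*exp(x + y) - 2*cos(z), -3*x*y + 4*exp(x + y), 3*x*z - 5*y*z + 2*exp(x + y) + 2*sin(x)) ≠ 0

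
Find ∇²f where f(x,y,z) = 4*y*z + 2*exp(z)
2*exp(z)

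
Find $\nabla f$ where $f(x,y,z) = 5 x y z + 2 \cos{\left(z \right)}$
(5*y*z, 5*x*z, 5*x*y - 2*sin(z))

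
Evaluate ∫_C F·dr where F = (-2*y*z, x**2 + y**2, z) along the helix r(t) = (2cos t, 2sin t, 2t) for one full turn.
24*pi**2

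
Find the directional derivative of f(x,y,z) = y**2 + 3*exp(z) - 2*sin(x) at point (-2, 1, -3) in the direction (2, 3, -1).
sqrt(14)*(-3 + 2*(3 - 2*cos(2))*exp(3))*exp(-3)/14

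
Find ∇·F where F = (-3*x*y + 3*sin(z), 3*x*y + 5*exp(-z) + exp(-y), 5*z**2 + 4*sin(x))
3*x - 3*y + 10*z - exp(-y)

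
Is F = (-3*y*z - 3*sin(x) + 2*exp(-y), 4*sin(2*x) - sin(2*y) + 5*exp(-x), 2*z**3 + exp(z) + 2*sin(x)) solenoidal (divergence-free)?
No, ∇·F = 6*z**2 + exp(z) - 3*cos(x) - 2*cos(2*y)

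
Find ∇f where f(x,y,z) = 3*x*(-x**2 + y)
(-9*x**2 + 3*y, 3*x, 0)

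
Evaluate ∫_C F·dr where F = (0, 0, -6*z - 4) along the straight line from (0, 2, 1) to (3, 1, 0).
7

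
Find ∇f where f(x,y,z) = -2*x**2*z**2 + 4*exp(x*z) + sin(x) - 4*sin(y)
(-4*x*z**2 + 4*z*exp(x*z) + cos(x), -4*cos(y), 4*x*(-x*z + exp(x*z)))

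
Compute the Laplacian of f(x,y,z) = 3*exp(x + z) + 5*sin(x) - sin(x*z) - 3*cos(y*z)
x**2*sin(x*z) + 3*y**2*cos(y*z) + z**2*sin(x*z) + 3*z**2*cos(y*z) + 6*exp(x + z) - 5*sin(x)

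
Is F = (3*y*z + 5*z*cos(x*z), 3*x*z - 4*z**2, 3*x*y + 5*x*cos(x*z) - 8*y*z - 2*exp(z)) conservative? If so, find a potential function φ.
Yes, F is conservative. φ = 3*x*y*z - 4*y*z**2 - 2*exp(z) + 5*sin(x*z)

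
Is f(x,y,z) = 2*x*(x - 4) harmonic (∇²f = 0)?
No, ∇²f = 4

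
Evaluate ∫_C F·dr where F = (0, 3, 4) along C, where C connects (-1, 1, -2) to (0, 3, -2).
6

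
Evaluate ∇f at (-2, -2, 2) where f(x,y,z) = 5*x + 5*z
(5, 0, 5)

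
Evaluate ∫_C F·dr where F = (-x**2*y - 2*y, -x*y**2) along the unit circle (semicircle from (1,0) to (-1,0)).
pi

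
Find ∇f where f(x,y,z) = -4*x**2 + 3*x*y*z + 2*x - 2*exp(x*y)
(-8*x + 3*y*z - 2*y*exp(x*y) + 2, x*(3*z - 2*exp(x*y)), 3*x*y)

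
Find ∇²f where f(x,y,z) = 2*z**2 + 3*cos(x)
4 - 3*cos(x)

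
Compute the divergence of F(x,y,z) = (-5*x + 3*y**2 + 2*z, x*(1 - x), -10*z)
-15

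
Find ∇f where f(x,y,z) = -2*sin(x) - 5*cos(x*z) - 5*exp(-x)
(5*z*sin(x*z) - 2*cos(x) + 5*exp(-x), 0, 5*x*sin(x*z))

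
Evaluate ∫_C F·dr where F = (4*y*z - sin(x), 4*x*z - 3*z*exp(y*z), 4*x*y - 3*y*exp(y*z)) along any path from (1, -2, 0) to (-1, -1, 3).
15 - 3*exp(-3)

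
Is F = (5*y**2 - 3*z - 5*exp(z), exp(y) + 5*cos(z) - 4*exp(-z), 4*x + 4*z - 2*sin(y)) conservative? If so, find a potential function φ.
No, ∇×F = (5*sin(z) - 2*cos(y) - 4*exp(-z), -5*exp(z) - 7, -10*y) ≠ 0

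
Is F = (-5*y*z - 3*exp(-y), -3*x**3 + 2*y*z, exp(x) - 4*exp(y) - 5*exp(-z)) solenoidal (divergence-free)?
No, ∇·F = 2*z + 5*exp(-z)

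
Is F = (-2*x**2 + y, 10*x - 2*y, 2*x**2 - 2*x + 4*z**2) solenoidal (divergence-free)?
No, ∇·F = -4*x + 8*z - 2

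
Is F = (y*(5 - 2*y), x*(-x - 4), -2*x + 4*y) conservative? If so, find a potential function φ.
No, ∇×F = (4, 2, -2*x + 4*y - 9) ≠ 0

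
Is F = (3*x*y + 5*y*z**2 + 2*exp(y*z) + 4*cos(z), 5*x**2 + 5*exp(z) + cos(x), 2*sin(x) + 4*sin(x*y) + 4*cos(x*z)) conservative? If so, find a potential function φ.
No, ∇×F = (4*x*cos(x*y) - 5*exp(z), 10*y*z + 2*y*exp(y*z) - 4*y*cos(x*y) + 4*z*sin(x*z) - 4*sin(z) - 2*cos(x), 7*x - 5*z**2 - 2*z*exp(y*z) - sin(x)) ≠ 0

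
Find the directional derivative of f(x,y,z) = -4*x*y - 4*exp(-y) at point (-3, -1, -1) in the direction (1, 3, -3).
4*sqrt(19)*(3*E + 10)/19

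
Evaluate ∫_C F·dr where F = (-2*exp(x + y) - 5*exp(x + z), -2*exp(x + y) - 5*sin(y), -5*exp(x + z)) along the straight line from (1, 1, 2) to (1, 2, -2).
-5*cos(1) + 5*cos(2) - 5*exp(-1) + 2*exp(2) + 3*exp(3)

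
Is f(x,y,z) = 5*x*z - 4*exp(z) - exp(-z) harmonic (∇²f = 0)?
No, ∇²f = -4*exp(z) - exp(-z)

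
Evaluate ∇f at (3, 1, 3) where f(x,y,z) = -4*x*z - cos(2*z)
(-12, 0, -12 + 2*sin(6))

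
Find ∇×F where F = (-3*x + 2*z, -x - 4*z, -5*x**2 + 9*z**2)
(4, 10*x + 2, -1)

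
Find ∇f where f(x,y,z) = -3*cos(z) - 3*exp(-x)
(3*exp(-x), 0, 3*sin(z))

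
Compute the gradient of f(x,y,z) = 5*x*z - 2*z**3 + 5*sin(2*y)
(5*z, 10*cos(2*y), 5*x - 6*z**2)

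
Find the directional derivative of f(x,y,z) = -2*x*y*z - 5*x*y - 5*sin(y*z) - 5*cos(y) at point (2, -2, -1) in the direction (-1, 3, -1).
sqrt(11)*(-32 - 15*sin(2) + 5*cos(2))/11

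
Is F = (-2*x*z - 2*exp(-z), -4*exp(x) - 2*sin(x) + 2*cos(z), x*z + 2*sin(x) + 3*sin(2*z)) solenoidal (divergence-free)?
No, ∇·F = x - 2*z + 6*cos(2*z)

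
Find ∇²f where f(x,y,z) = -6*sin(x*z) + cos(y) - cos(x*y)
6*x**2*sin(x*z) + x**2*cos(x*y) + y**2*cos(x*y) + 6*z**2*sin(x*z) - cos(y)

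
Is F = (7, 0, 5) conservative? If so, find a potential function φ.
Yes, F is conservative. φ = 7*x + 5*z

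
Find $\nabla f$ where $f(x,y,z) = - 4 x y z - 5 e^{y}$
(-4*y*z, -4*x*z - 5*exp(y), -4*x*y)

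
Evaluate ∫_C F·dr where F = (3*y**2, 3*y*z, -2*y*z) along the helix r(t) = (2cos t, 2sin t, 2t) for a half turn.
-22*pi - 32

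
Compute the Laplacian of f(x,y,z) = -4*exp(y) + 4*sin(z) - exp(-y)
-4*exp(y) - 4*sin(z) - exp(-y)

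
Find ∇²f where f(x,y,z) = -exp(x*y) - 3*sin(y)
-x**2*exp(x*y) - y**2*exp(x*y) + 3*sin(y)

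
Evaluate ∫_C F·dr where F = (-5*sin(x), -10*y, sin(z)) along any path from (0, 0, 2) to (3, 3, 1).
-50 + 5*cos(3) - cos(1) + cos(2)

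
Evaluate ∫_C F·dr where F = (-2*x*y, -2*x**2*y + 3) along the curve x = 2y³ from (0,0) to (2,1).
-10/7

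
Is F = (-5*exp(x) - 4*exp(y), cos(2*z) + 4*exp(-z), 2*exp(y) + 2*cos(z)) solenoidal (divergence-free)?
No, ∇·F = -5*exp(x) - 2*sin(z)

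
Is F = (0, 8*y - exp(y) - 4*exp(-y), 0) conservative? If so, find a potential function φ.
Yes, F is conservative. φ = 4*y**2 - exp(y) + 4*exp(-y)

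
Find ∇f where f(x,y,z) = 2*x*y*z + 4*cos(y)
(2*y*z, 2*x*z - 4*sin(y), 2*x*y)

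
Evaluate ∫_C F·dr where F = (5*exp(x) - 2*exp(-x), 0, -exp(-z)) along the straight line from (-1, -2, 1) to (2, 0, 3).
(-6*exp(2) + 1 + 2*E + (-2 + 5*E)*exp(4))*exp(-3)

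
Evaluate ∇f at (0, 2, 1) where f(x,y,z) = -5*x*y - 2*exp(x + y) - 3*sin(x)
(-2*exp(2) - 13, -2*exp(2), 0)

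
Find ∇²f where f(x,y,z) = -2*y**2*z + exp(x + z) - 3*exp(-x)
-4*z + 2*exp(x + z) - 3*exp(-x)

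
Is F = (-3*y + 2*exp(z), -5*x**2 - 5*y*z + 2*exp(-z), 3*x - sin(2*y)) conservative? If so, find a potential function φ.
No, ∇×F = (5*y - 2*cos(2*y) + 2*exp(-z), 2*exp(z) - 3, 3 - 10*x) ≠ 0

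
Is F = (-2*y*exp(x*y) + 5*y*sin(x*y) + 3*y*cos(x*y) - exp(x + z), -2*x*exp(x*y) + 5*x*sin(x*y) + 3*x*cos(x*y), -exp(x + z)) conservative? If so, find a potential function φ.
Yes, F is conservative. φ = -2*exp(x*y) - exp(x + z) + 3*sin(x*y) - 5*cos(x*y)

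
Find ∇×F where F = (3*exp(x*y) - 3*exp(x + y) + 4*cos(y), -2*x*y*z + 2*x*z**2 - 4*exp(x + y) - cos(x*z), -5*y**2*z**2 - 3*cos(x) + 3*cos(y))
(2*x*y - 4*x*z - x*sin(x*z) - 10*y*z**2 - 3*sin(y), -3*sin(x), -3*x*exp(x*y) - 2*y*z + 2*z**2 + z*sin(x*z) - exp(x + y) + 4*sin(y))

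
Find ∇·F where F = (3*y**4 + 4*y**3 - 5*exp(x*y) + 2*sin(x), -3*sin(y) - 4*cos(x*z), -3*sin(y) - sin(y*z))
-5*y*exp(x*y) - y*cos(y*z) + 2*cos(x) - 3*cos(y)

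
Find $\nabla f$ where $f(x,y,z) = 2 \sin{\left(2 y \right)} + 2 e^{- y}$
(0, 4*cos(2*y) - 2*exp(-y), 0)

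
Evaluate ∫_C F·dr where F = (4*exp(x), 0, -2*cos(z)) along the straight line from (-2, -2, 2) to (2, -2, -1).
-4*exp(-2) + 2*sin(1) + 2*sin(2) + 4*exp(2)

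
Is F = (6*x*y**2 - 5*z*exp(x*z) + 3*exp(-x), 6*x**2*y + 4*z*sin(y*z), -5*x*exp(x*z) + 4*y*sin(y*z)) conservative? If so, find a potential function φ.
Yes, F is conservative. φ = 3*x**2*y**2 - 5*exp(x*z) - 4*cos(y*z) - 3*exp(-x)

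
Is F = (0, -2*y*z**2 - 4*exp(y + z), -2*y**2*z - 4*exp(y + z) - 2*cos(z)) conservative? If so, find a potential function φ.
Yes, F is conservative. φ = -y**2*z**2 - 4*exp(y + z) - 2*sin(z)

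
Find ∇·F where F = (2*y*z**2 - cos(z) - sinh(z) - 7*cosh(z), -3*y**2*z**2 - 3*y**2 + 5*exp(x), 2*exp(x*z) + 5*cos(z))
2*x*exp(x*z) - 6*y*z**2 - 6*y - 5*sin(z)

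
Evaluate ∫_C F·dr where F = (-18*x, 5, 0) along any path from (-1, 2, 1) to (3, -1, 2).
-87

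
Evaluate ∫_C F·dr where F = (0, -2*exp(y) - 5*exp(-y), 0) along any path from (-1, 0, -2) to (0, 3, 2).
-2*exp(3) - 3 + 5*exp(-3)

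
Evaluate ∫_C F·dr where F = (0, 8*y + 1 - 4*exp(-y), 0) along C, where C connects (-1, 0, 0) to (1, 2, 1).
4*exp(-2) + 14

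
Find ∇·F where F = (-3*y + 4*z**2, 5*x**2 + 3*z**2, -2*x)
0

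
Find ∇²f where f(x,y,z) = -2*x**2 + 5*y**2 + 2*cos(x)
6 - 2*cos(x)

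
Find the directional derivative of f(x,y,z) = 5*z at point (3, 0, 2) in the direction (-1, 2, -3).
-15*sqrt(14)/14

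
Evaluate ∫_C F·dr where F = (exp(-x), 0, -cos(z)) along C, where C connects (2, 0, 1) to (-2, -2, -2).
-exp(2) + exp(-2) + sin(1) + sin(2)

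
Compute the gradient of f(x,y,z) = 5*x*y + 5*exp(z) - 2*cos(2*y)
(5*y, 5*x + 4*sin(2*y), 5*exp(z))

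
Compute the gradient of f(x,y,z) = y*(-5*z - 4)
(0, -5*z - 4, -5*y)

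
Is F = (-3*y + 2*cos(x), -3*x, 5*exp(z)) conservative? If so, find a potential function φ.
Yes, F is conservative. φ = -3*x*y + 5*exp(z) + 2*sin(x)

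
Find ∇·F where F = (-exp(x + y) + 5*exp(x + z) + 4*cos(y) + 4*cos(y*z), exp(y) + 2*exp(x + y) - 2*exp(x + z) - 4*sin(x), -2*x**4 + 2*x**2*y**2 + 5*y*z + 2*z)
5*y + exp(y) + exp(x + y) + 5*exp(x + z) + 2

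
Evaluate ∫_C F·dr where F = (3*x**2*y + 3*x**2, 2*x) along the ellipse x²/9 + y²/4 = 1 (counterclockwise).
-57*pi/2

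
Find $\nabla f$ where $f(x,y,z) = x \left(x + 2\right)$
(2*x + 2, 0, 0)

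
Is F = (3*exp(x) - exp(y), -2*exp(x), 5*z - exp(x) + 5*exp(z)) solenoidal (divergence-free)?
No, ∇·F = 3*exp(x) + 5*exp(z) + 5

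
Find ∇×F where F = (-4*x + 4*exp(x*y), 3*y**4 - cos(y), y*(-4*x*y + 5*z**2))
(-8*x*y + 5*z**2, 4*y**2, -4*x*exp(x*y))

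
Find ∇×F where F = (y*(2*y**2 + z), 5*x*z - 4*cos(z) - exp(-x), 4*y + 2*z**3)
(-5*x - 4*sin(z) + 4, y, -6*y**2 + 4*z + exp(-x))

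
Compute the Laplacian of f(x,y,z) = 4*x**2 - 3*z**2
2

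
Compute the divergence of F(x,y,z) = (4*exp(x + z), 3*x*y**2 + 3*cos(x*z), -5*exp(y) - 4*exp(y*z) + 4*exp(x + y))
6*x*y - 4*y*exp(y*z) + 4*exp(x + z)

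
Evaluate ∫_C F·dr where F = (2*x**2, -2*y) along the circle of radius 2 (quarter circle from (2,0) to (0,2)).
-28/3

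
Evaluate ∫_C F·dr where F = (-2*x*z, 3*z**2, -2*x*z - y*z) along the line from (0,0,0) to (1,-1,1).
-2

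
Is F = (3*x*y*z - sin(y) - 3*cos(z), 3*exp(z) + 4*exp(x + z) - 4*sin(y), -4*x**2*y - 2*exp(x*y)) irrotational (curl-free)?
No, ∇×F = (-4*x**2 - 2*x*exp(x*y) - 3*exp(z) - 4*exp(x + z), 11*x*y + 2*y*exp(x*y) + 3*sin(z), -3*x*z + 4*exp(x + z) + cos(y))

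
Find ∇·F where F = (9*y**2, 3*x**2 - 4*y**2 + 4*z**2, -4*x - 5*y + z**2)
-8*y + 2*z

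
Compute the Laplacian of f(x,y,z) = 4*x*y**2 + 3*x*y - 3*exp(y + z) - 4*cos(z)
8*x - 6*exp(y + z) + 4*cos(z)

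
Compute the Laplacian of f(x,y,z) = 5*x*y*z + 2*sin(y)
-2*sin(y)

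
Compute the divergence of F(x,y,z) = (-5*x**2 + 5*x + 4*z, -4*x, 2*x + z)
6 - 10*x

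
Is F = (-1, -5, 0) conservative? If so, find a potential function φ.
Yes, F is conservative. φ = -x - 5*y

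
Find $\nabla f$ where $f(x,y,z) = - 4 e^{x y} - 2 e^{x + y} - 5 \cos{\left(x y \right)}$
(-4*y*exp(x*y) + 5*y*sin(x*y) - 2*exp(x + y), -4*x*exp(x*y) + 5*x*sin(x*y) - 2*exp(x + y), 0)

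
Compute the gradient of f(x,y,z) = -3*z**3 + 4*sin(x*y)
(4*y*cos(x*y), 4*x*cos(x*y), -9*z**2)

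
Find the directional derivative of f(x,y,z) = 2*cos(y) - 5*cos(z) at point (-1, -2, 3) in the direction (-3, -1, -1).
-sqrt(11)*(5*sin(3) + 2*sin(2))/11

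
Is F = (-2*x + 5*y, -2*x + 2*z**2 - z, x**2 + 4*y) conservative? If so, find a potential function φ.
No, ∇×F = (5 - 4*z, -2*x, -7) ≠ 0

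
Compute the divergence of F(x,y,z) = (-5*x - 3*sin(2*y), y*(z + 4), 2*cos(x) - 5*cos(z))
z + 5*sin(z) - 1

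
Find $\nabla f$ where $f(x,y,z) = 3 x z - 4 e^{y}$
(3*z, -4*exp(y), 3*x)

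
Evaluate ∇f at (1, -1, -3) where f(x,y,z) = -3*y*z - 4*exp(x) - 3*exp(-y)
(-4*E, 3*E + 9, 3)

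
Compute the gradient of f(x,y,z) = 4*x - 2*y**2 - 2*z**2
(4, -4*y, -4*z)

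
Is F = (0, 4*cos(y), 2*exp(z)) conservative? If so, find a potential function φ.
Yes, F is conservative. φ = 2*exp(z) + 4*sin(y)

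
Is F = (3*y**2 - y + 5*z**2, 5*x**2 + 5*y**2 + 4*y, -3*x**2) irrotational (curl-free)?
No, ∇×F = (0, 6*x + 10*z, 10*x - 6*y + 1)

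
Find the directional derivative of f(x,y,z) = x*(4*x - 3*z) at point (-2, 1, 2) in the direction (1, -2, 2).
-10/3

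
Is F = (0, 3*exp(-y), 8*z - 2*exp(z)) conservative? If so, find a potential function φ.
Yes, F is conservative. φ = 4*z**2 - 2*exp(z) - 3*exp(-y)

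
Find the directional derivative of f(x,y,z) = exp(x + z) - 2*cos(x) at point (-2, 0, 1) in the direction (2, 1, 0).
2*sqrt(5)*(-2*E*sin(2) + 1)*exp(-1)/5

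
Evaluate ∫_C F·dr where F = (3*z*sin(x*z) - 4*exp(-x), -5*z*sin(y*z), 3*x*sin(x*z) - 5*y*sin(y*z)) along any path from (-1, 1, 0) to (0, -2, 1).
-4*E + 5*cos(2) - 1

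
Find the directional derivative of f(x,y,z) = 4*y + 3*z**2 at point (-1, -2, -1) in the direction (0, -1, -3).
7*sqrt(10)/5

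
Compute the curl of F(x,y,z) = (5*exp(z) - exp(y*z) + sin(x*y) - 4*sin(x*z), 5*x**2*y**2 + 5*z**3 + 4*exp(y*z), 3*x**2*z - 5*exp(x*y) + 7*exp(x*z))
(-5*x*exp(x*y) - 4*y*exp(y*z) - 15*z**2, -6*x*z - 4*x*cos(x*z) + 5*y*exp(x*y) - y*exp(y*z) - 7*z*exp(x*z) + 5*exp(z), 10*x*y**2 - x*cos(x*y) + z*exp(y*z))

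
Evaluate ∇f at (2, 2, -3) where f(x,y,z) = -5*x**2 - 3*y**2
(-20, -12, 0)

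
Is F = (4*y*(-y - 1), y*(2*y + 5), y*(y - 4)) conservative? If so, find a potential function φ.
No, ∇×F = (2*y - 4, 0, 8*y + 4) ≠ 0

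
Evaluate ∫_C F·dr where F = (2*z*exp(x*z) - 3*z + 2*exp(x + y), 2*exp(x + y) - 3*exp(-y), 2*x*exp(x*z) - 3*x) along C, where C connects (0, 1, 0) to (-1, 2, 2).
-3*exp(-1) + 5*exp(-2) + 4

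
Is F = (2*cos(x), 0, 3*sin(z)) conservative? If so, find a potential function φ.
Yes, F is conservative. φ = 2*sin(x) - 3*cos(z)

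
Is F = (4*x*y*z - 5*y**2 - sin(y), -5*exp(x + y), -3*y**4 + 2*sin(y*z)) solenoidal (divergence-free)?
No, ∇·F = 4*y*z + 2*y*cos(y*z) - 5*exp(x + y)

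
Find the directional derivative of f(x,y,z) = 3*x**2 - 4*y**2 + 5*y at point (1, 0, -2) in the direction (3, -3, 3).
sqrt(3)/3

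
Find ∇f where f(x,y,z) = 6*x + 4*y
(6, 4, 0)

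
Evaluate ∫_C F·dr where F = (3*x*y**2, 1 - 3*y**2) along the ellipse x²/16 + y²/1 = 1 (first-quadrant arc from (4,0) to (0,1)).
-12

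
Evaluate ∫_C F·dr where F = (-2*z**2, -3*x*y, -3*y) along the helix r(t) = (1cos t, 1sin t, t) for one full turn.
-8*pi**2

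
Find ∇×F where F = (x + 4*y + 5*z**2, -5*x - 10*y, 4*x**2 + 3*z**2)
(0, -8*x + 10*z, -9)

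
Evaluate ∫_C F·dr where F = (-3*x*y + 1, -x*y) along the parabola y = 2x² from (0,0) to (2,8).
-366/5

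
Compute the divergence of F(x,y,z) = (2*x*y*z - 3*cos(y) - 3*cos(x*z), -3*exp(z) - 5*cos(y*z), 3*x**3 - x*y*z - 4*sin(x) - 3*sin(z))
-x*y + 2*y*z + 3*z*sin(x*z) + 5*z*sin(y*z) - 3*cos(z)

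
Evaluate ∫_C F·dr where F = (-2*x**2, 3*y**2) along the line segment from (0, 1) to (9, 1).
-486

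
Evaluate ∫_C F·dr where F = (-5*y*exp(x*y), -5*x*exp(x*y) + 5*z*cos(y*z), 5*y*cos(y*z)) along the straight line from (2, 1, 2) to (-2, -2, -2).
-5*exp(4) - 5*sin(2) + 5*sin(4) + 5*exp(2)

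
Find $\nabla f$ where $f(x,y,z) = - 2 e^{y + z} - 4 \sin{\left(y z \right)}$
(0, -4*z*cos(y*z) - 2*exp(y + z), -4*y*cos(y*z) - 2*exp(y + z))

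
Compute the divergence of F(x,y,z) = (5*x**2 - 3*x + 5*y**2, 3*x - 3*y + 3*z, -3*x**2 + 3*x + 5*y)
10*x - 6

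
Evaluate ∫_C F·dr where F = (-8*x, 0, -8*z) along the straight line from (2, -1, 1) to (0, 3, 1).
16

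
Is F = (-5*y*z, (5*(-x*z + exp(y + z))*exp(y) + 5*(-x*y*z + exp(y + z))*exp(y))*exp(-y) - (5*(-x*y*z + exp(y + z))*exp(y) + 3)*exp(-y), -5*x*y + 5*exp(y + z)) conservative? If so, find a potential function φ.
Yes, F is conservative. φ = (5*(-x*y*z + exp(y + z))*exp(y) + 3)*exp(-y)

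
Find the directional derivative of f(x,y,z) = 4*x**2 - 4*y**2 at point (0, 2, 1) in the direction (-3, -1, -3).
16*sqrt(19)/19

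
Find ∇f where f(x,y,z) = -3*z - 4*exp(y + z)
(0, -4*exp(y + z), -4*exp(y + z) - 3)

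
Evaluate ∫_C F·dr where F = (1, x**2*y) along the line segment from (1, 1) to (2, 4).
83/4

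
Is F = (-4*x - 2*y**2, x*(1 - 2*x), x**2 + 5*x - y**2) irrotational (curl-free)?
No, ∇×F = (-2*y, -2*x - 5, -4*x + 4*y + 1)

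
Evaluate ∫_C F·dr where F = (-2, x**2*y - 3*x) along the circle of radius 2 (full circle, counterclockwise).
-12*pi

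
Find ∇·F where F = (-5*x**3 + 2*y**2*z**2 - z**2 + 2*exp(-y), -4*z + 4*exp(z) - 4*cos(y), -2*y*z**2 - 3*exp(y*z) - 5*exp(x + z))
-15*x**2 - 4*y*z - 3*y*exp(y*z) - 5*exp(x + z) + 4*sin(y)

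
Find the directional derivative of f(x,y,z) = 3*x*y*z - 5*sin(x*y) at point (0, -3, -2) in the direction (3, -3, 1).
99*sqrt(19)/19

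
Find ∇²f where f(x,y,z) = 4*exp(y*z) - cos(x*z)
x**2*cos(x*z) + 4*y**2*exp(y*z) + 4*z**2*exp(y*z) + z**2*cos(x*z)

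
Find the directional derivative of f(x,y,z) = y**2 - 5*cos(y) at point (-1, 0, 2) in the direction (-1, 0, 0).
0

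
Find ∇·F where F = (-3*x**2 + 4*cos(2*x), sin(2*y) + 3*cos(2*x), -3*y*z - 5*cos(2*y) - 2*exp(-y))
-6*x - 3*y - 8*sin(2*x) + 2*cos(2*y)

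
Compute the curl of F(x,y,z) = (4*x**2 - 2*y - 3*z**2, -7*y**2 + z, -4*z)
(-1, -6*z, 2)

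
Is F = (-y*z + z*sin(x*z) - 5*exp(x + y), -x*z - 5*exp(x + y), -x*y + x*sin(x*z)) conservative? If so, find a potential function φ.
Yes, F is conservative. φ = -x*y*z - 5*exp(x + y) - cos(x*z)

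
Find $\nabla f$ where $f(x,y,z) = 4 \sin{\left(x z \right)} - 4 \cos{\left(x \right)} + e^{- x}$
(4*z*cos(x*z) + 4*sin(x) - exp(-x), 0, 4*x*cos(x*z))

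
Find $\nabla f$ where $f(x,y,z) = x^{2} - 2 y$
(2*x, -2, 0)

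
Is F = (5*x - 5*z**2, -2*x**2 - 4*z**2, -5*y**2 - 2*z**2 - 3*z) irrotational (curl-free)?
No, ∇×F = (-10*y + 8*z, -10*z, -4*x)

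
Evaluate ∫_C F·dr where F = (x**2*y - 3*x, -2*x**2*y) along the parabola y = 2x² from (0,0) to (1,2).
-113/30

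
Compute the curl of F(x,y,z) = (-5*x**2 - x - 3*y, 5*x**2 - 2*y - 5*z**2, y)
(10*z + 1, 0, 10*x + 3)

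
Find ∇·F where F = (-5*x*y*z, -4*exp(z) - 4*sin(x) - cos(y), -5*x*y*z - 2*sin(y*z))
-5*x*y - 5*y*z - 2*y*cos(y*z) + sin(y)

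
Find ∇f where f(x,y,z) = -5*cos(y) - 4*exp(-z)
(0, 5*sin(y), 4*exp(-z))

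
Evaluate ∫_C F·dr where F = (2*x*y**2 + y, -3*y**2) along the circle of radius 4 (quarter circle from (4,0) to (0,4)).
-192 - 4*pi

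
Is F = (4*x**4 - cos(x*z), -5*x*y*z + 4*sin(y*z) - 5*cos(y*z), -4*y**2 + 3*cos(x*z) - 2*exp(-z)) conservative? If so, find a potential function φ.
No, ∇×F = (y*(5*x - 5*sin(y*z) - 4*cos(y*z) - 8), (x + 3*z)*sin(x*z), -5*y*z) ≠ 0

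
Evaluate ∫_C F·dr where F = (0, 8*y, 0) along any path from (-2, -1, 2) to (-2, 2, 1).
12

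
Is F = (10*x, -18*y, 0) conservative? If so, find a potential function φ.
Yes, F is conservative. φ = 5*x**2 - 9*y**2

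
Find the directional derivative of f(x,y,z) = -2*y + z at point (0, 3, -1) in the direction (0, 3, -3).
-3*sqrt(2)/2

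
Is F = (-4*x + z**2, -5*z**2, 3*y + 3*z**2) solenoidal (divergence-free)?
No, ∇·F = 6*z - 4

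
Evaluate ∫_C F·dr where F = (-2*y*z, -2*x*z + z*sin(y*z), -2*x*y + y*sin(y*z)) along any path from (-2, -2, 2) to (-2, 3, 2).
-cos(6) + cos(4) + 40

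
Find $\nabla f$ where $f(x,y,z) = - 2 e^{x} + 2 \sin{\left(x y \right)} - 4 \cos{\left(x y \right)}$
(4*y*sin(x*y) + 2*y*cos(x*y) - 2*exp(x), 2*x*(2*sin(x*y) + cos(x*y)), 0)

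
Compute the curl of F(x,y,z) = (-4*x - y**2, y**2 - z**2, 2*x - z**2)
(2*z, -2, 2*y)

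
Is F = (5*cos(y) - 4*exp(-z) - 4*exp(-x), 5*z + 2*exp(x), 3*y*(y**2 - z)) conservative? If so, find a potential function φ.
No, ∇×F = (9*y**2 - 3*z - 5, 4*exp(-z), 2*exp(x) + 5*sin(y)) ≠ 0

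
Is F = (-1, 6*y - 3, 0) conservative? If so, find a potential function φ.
Yes, F is conservative. φ = -x + 3*y**2 - 3*y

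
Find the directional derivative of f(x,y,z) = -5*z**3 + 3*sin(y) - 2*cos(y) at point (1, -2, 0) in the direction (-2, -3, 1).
3*sqrt(14)*(-3*cos(2) + 2*sin(2))/14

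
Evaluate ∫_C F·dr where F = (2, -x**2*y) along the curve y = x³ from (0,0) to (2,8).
-92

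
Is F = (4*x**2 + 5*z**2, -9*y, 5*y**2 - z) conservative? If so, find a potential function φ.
No, ∇×F = (10*y, 10*z, 0) ≠ 0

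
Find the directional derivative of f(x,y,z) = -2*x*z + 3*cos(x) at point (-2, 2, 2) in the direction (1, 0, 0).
-4 + 3*sin(2)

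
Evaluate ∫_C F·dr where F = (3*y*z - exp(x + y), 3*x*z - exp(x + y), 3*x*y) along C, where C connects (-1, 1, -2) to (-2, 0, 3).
-5 - exp(-2)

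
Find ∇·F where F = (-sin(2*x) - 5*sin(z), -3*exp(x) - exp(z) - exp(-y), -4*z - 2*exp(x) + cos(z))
4*sin(x)**2 - sin(z) - 6 + exp(-y)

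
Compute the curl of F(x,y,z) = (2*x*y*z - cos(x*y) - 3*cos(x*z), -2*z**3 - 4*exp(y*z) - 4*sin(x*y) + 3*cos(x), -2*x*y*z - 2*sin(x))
(-2*x*z + 4*y*exp(y*z) + 6*z**2, 2*x*y + 3*x*sin(x*z) + 2*y*z + 2*cos(x), -2*x*z - x*sin(x*y) - 4*y*cos(x*y) - 3*sin(x))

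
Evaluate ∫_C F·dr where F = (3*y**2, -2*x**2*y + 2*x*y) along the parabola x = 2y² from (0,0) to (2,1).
8/3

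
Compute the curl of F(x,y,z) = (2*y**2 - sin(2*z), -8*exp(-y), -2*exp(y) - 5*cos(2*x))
(-2*exp(y), -10*sin(2*x) - 2*cos(2*z), -4*y)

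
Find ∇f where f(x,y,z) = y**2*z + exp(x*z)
(z*exp(x*z), 2*y*z, x*exp(x*z) + y**2)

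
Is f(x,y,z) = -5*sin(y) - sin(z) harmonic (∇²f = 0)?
No, ∇²f = 5*sin(y) + sin(z)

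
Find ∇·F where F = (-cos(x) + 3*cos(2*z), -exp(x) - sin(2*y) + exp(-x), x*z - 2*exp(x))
x + sin(x) - 2*cos(2*y)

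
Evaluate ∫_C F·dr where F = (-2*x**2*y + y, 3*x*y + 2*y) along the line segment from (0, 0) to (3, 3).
0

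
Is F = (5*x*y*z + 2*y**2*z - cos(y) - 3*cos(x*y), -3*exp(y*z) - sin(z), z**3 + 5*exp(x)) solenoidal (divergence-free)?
No, ∇·F = 5*y*z + 3*y*sin(x*y) + 3*z**2 - 3*z*exp(y*z)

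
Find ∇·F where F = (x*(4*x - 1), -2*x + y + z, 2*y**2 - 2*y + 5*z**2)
8*x + 10*z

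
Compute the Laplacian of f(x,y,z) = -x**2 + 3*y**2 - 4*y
4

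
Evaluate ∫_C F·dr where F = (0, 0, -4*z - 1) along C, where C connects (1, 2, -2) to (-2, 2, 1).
3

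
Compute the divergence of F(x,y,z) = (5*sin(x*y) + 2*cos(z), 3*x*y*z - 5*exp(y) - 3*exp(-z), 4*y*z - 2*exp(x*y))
3*x*z + 5*y*cos(x*y) + 4*y - 5*exp(y)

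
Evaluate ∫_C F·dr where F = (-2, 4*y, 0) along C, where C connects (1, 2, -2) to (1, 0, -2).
-8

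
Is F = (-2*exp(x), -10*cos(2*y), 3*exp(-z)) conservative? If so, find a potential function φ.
Yes, F is conservative. φ = -2*exp(x) - 5*sin(2*y) - 3*exp(-z)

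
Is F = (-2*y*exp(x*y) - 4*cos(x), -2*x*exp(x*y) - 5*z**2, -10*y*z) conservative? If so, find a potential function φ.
Yes, F is conservative. φ = -5*y*z**2 - 2*exp(x*y) - 4*sin(x)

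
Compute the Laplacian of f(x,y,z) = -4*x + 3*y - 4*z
0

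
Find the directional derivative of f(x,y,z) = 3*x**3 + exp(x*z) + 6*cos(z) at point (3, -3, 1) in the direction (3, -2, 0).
3*sqrt(13)*(exp(3) + 81)/13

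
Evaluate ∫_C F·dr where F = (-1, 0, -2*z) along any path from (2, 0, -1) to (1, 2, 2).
-2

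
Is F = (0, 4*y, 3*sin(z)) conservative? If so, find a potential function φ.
Yes, F is conservative. φ = 2*y**2 - 3*cos(z)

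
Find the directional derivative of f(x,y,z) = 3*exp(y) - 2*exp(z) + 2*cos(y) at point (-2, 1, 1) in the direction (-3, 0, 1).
-sqrt(10)*E/5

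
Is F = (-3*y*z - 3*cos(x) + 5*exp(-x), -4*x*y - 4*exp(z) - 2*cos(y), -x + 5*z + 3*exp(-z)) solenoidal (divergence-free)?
No, ∇·F = -4*x + 3*sin(x) + 2*sin(y) + 5 - 3*exp(-z) - 5*exp(-x)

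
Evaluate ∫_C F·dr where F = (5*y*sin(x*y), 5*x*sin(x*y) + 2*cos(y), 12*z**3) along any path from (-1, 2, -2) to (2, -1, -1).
-45 - 2*sin(2) - 2*sin(1)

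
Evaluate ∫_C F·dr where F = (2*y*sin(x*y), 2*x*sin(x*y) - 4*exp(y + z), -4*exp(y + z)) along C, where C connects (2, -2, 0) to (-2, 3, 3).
-4*exp(6) - 2*cos(6) + 2*cos(4) + 4*exp(-2)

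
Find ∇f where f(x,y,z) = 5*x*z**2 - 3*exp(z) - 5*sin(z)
(5*z**2, 0, 10*x*z - 3*exp(z) - 5*cos(z))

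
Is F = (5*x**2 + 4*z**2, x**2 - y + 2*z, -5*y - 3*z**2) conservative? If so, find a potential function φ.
No, ∇×F = (-7, 8*z, 2*x) ≠ 0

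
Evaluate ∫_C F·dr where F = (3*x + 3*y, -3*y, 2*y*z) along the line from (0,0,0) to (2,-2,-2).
-34/3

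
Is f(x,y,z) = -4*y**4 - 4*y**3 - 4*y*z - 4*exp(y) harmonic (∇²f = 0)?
No, ∇²f = -48*y**2 - 24*y - 4*exp(y)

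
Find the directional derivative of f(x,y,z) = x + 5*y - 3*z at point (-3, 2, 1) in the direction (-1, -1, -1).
-sqrt(3)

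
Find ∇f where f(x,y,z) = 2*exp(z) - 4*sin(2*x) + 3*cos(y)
(-8*cos(2*x), -3*sin(y), 2*exp(z))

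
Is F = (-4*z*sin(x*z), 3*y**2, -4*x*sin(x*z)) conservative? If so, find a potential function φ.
Yes, F is conservative. φ = y**3 + 4*cos(x*z)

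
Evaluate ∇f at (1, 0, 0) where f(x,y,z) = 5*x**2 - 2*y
(10, -2, 0)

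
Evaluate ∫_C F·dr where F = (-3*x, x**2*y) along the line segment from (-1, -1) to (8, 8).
3717/4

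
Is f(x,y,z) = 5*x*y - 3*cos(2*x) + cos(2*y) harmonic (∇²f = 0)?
No, ∇²f = 12*cos(2*x) - 4*cos(2*y)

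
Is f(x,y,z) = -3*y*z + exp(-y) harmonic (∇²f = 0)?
No, ∇²f = exp(-y)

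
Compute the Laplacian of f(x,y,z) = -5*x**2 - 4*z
-10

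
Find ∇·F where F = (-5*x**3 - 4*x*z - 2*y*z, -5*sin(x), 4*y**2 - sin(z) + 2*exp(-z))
-15*x**2 - 4*z - cos(z) - 2*exp(-z)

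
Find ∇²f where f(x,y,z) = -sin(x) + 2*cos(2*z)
sin(x) - 8*cos(2*z)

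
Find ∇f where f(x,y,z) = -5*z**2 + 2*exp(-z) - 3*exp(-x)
(3*exp(-x), 0, -10*z - 2*exp(-z))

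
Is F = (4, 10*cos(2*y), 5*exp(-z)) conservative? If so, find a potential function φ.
Yes, F is conservative. φ = 4*x + 5*sin(2*y) - 5*exp(-z)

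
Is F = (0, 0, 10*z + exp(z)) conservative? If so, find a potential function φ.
Yes, F is conservative. φ = 5*z**2 + exp(z)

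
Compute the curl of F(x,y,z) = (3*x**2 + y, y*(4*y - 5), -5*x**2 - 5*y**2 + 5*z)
(-10*y, 10*x, -1)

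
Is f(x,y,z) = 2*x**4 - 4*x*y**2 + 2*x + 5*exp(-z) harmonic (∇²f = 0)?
No, ∇²f = 24*x**2 - 8*x + 5*exp(-z)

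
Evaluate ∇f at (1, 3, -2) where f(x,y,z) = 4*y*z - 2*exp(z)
(0, -8, 12 - 2*exp(-2))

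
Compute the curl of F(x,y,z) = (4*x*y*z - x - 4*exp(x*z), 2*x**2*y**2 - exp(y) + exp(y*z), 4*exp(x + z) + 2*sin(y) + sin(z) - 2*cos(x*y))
(2*x*sin(x*y) - y*exp(y*z) + 2*cos(y), 4*x*y - 4*x*exp(x*z) - 2*y*sin(x*y) - 4*exp(x + z), 4*x*(y**2 - z))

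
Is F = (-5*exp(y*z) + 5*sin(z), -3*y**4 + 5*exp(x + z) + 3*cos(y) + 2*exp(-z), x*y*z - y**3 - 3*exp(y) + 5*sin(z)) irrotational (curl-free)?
No, ∇×F = (x*z - 3*y**2 - 3*exp(y) - 5*exp(x + z) + 2*exp(-z), -y*z - 5*y*exp(y*z) + 5*cos(z), 5*z*exp(y*z) + 5*exp(x + z))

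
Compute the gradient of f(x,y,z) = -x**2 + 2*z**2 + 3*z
(-2*x, 0, 4*z + 3)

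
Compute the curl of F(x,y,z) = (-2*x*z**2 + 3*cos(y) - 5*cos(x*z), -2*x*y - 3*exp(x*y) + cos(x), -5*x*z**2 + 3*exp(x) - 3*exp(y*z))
(-3*z*exp(y*z), -4*x*z + 5*x*sin(x*z) + 5*z**2 - 3*exp(x), -3*y*exp(x*y) - 2*y - sin(x) + 3*sin(y))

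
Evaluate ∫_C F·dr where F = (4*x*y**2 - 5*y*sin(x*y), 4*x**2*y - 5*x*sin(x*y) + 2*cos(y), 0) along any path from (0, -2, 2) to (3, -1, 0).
5*cos(3) - 2*sin(1) + 2*sin(2) + 13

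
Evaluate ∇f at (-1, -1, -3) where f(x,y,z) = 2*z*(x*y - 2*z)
(6, 6, 26)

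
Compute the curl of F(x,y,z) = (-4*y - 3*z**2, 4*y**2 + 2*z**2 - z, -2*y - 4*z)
(-4*z - 1, -6*z, 4)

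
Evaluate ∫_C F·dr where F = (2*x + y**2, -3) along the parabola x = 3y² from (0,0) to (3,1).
15/2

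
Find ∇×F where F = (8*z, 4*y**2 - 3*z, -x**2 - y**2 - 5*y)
(-2*y - 2, 2*x + 8, 0)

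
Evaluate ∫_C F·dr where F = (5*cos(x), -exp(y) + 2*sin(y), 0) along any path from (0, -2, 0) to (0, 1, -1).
-E - 2*cos(1) + 2*cos(2) + exp(-2)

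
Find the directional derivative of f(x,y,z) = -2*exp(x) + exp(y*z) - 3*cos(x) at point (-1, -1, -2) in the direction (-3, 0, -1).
sqrt(10)*(6 + exp(3) + 9*E*sin(1))*exp(-1)/10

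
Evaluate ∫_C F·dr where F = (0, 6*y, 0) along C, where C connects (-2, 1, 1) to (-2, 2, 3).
9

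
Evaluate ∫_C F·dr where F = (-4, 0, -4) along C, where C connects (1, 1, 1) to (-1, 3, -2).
20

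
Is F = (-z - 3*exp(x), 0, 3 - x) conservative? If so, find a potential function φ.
Yes, F is conservative. φ = -x*z + 3*z - 3*exp(x)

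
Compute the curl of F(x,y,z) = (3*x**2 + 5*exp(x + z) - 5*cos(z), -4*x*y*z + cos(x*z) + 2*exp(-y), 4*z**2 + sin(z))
(x*(4*y + sin(x*z)), 5*exp(x + z) + 5*sin(z), -z*(4*y + sin(x*z)))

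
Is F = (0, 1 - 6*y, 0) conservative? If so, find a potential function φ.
Yes, F is conservative. φ = y*(1 - 3*y)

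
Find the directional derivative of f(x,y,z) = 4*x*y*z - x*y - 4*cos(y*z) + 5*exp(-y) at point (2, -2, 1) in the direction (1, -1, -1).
sqrt(3)*(-4*sin(2) + 4 + 5*exp(2))/3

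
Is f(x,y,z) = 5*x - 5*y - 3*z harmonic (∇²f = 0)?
Yes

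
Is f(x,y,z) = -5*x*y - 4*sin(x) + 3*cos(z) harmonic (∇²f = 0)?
No, ∇²f = 4*sin(x) - 3*cos(z)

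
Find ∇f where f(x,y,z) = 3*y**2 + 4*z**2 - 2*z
(0, 6*y, 8*z - 2)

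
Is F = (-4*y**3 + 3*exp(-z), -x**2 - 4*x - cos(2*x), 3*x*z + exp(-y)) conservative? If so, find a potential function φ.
No, ∇×F = (-exp(-y), -3*z - 3*exp(-z), -2*x + 12*y**2 + 2*sin(2*x) - 4) ≠ 0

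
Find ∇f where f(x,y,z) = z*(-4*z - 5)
(0, 0, -8*z - 5)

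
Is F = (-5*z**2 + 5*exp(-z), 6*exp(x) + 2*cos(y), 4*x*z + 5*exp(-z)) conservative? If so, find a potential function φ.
No, ∇×F = (0, -14*z - 5*exp(-z), 6*exp(x)) ≠ 0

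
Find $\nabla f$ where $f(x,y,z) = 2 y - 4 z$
(0, 2, -4)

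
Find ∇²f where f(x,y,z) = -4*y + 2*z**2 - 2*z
4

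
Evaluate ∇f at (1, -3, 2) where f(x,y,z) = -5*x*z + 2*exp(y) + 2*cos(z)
(-10, 2*exp(-3), -5 - 2*sin(2))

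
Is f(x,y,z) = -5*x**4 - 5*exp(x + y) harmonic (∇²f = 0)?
No, ∇²f = -60*x**2 - 10*exp(x + y)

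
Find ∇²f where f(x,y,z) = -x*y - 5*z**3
-30*z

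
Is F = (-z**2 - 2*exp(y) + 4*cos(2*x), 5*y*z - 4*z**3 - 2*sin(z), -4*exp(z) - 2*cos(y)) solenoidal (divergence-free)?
No, ∇·F = 5*z - 4*exp(z) - 8*sin(2*x)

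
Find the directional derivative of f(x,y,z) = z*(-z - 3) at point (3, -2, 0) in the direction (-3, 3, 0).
0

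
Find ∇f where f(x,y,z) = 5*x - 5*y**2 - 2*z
(5, -10*y, -2)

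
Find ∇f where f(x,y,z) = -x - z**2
(-1, 0, -2*z)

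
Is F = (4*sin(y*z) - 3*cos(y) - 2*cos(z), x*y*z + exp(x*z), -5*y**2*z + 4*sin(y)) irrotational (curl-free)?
No, ∇×F = (-x*y - x*exp(x*z) - 10*y*z + 4*cos(y), 4*y*cos(y*z) + 2*sin(z), y*z + z*exp(x*z) - 4*z*cos(y*z) - 3*sin(y))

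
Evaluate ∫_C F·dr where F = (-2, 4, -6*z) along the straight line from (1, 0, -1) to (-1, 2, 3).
-12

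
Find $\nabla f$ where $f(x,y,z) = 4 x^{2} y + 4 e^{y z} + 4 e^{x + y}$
(8*x*y + 4*exp(x + y), 4*x**2 + 4*z*exp(y*z) + 4*exp(x + y), 4*y*exp(y*z))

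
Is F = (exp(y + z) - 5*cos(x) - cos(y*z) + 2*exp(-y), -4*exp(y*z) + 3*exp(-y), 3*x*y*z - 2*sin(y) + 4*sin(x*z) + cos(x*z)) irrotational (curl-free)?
No, ∇×F = (3*x*z + 4*y*exp(y*z) - 2*cos(y), -3*y*z + y*sin(y*z) + z*sin(x*z) - 4*z*cos(x*z) + exp(y + z), -z*sin(y*z) - exp(y + z) + 2*exp(-y))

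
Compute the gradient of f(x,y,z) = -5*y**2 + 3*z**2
(0, -10*y, 6*z)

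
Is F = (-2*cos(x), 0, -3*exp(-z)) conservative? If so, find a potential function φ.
Yes, F is conservative. φ = -2*sin(x) + 3*exp(-z)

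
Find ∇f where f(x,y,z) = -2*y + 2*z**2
(0, -2, 4*z)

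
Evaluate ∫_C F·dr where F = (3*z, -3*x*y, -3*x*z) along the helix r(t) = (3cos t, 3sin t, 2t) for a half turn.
18 - 18*pi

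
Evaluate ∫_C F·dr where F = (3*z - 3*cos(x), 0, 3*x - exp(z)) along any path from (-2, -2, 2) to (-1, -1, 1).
-3*sin(2) - E + 3*sin(1) + exp(2) + 9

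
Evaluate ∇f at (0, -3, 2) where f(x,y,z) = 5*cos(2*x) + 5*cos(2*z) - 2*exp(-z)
(0, 0, 2*exp(-2) - 10*sin(4))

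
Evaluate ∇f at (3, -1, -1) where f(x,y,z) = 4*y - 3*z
(0, 4, -3)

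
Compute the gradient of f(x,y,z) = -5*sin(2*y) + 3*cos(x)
(-3*sin(x), -10*cos(2*y), 0)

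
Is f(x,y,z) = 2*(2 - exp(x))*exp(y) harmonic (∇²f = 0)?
No, ∇²f = 4*(1 - exp(x))*exp(y)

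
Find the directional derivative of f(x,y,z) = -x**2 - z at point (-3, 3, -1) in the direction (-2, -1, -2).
-10/3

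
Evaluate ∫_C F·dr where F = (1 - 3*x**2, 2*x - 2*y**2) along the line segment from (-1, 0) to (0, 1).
-5/3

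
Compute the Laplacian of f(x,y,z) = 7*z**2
14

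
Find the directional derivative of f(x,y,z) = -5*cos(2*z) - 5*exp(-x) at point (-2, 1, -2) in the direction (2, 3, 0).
10*sqrt(13)*exp(2)/13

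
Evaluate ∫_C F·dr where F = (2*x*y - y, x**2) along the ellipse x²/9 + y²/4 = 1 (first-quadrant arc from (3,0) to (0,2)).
3*pi/2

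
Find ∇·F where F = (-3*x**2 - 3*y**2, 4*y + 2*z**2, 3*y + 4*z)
8 - 6*x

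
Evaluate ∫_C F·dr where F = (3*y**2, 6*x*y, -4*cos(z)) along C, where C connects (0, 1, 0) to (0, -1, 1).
-4*sin(1)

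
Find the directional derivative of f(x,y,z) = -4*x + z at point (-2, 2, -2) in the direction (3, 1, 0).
-6*sqrt(10)/5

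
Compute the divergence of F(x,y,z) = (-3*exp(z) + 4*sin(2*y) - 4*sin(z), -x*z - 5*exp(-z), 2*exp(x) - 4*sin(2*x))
0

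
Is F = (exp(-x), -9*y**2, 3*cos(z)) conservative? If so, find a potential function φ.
Yes, F is conservative. φ = -3*y**3 + 3*sin(z) - exp(-x)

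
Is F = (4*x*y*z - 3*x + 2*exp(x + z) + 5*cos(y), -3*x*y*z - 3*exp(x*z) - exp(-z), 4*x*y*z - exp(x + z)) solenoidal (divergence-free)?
No, ∇·F = 4*x*y - 3*x*z + 4*y*z + exp(x + z) - 3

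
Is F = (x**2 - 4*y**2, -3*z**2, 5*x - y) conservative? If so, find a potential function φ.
No, ∇×F = (6*z - 1, -5, 8*y) ≠ 0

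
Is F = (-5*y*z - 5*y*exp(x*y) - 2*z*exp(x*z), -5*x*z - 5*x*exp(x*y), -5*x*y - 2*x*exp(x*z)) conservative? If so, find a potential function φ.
Yes, F is conservative. φ = -5*x*y*z - 5*exp(x*y) - 2*exp(x*z)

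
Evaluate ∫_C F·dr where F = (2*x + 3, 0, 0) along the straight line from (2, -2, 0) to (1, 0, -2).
-6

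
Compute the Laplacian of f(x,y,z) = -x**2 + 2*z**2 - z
2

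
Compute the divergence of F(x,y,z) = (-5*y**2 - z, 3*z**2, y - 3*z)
-3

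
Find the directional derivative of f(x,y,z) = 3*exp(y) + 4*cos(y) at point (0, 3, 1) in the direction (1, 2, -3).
sqrt(14)*(-4*sin(3) + 3*exp(3))/7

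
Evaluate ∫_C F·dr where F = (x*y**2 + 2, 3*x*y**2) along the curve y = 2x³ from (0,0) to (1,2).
97/10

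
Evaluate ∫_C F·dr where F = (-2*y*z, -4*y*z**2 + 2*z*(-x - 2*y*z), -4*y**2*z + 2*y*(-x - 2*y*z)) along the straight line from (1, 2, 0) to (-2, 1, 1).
0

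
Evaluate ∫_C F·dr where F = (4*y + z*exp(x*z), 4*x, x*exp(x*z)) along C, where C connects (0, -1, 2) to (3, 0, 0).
0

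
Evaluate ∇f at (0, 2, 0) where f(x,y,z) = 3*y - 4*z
(0, 3, -4)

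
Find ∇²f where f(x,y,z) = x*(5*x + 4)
10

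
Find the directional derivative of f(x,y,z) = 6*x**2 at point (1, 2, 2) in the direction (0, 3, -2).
0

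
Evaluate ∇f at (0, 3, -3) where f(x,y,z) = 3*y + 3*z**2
(0, 3, -18)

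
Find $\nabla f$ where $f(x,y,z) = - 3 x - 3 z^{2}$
(-3, 0, -6*z)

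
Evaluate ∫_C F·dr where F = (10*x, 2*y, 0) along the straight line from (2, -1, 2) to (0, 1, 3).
-20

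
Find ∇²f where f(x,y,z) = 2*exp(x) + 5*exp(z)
2*exp(x) + 5*exp(z)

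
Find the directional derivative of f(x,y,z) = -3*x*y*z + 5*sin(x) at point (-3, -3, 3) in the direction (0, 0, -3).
27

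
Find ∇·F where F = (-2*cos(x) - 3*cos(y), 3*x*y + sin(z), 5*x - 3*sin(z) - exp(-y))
3*x + 2*sin(x) - 3*cos(z)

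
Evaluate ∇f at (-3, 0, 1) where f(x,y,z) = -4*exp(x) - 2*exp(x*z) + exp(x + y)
(-5*exp(-3), exp(-3), 6*exp(-3))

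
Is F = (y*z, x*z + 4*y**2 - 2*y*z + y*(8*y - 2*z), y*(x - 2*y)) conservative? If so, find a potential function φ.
Yes, F is conservative. φ = y*(x*z + 4*y**2 - 2*y*z)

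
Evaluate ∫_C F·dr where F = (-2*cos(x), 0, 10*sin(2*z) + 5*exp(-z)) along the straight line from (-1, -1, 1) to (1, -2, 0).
-10 - 4*sin(1) + 5*cos(2) + 5*exp(-1)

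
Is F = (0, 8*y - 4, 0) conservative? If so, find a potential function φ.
Yes, F is conservative. φ = 4*y*(y - 1)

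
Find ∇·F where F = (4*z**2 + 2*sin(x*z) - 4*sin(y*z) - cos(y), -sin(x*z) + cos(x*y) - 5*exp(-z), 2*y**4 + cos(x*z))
-x*sin(x*y) - x*sin(x*z) + 2*z*cos(x*z)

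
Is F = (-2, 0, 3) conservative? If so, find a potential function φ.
Yes, F is conservative. φ = -2*x + 3*z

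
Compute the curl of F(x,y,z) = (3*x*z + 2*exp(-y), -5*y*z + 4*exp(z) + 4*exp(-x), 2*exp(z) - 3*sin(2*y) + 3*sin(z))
(5*y - 4*exp(z) - 6*cos(2*y), 3*x, 2*exp(-y) - 4*exp(-x))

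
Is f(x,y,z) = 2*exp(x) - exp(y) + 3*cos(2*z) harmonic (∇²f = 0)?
No, ∇²f = 2*exp(x) - exp(y) - 12*cos(2*z)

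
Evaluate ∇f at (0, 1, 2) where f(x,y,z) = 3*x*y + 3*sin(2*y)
(3, 6*cos(2), 0)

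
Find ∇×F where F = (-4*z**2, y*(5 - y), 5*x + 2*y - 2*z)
(2, -8*z - 5, 0)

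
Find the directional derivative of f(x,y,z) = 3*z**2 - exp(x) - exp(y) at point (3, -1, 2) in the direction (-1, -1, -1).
sqrt(3)*(1 + E*(-12 + exp(3)))*exp(-1)/3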